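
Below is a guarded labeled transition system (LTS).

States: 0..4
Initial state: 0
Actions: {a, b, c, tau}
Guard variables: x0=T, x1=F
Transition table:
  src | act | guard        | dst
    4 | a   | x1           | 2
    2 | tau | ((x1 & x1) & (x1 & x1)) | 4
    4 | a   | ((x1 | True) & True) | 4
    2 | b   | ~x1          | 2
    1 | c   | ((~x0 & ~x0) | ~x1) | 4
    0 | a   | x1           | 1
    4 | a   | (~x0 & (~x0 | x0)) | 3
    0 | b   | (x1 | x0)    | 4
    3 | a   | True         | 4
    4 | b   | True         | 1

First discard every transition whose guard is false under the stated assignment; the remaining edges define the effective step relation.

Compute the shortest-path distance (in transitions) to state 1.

Answer: 2

Trace:
Breadth-first toward 1:
  L0 = {0}
  L1 = {4}
  L2 = {1}
1 enters at depth 2; path b·b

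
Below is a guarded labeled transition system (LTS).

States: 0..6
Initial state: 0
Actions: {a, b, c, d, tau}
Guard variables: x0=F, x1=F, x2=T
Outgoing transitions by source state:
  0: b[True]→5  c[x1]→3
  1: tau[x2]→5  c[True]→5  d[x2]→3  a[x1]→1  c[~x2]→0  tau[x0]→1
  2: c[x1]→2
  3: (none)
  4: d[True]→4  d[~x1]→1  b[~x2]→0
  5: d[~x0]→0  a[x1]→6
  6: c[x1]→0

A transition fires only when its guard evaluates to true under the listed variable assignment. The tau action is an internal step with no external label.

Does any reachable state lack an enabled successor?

Answer: DEADLOCK-FREE

Trace:
Reachable = {0,5}
  0: b→5  [1 exit(s)]
  5: d→0  [1 exit(s)]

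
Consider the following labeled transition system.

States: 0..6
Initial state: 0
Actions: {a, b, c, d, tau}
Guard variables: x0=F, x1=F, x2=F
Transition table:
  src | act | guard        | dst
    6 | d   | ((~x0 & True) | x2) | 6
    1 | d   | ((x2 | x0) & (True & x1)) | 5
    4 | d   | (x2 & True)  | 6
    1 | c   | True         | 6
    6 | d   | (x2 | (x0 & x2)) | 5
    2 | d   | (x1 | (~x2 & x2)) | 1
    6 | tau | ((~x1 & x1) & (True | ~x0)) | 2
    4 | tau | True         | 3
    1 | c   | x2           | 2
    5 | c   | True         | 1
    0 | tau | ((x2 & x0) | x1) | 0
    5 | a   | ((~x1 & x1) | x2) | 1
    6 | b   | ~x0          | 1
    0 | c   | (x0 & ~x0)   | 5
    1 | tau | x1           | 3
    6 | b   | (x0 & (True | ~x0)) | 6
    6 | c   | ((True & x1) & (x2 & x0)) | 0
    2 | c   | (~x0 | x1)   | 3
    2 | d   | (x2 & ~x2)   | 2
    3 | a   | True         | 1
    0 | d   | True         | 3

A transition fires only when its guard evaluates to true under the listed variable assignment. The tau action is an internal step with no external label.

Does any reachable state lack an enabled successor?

R = {0,1,3,6}
  0: d→3  [1 exit(s)]
  1: c→6  [1 exit(s)]
  3: a→1  [1 exit(s)]
  6: b→1  d→6  [2 exit(s)]

Answer: DEADLOCK-FREE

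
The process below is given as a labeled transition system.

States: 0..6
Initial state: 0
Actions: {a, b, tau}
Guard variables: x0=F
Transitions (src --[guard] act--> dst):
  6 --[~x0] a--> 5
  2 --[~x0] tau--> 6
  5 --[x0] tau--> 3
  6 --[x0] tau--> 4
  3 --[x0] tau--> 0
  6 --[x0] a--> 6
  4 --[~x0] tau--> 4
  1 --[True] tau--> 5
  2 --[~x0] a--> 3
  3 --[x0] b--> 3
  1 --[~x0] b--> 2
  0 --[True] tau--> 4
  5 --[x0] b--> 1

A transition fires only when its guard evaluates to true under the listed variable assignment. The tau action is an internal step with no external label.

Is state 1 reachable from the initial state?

Guard filter leaves 7 enabled edge(s).
Layer 0: {0}
Layer 1: {4}  total {0,4}
R = {0,4}

Answer: UNREACHABLE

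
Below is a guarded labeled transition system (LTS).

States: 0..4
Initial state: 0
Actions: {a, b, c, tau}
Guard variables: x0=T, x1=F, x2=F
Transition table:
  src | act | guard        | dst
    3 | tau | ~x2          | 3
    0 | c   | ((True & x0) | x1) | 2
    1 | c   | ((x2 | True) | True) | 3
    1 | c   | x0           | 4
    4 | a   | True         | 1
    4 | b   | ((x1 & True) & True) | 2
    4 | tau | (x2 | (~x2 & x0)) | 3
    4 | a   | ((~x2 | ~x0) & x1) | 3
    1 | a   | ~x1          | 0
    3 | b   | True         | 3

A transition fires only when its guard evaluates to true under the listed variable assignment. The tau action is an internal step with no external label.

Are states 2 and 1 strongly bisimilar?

Answer: NOT BISIMILAR

Working:
Compute ~ classes (split until stable):
  round 0: {{0,1,2,3,4}}
  round 1: {{0},{1},{2},{3},{4}}
5 equivalence class(es) (converged in 2)
2∈{2}, 1∈{1}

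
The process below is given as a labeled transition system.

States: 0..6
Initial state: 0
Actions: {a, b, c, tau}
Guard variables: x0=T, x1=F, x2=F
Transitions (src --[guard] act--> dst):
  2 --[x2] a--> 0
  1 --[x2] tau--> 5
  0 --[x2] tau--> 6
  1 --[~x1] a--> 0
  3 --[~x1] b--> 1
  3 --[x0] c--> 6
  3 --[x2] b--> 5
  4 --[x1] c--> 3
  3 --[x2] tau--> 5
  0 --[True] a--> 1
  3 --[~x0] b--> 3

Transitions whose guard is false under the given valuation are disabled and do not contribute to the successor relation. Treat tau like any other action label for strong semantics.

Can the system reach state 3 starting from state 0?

Answer: UNREACHABLE

Working:
Guard filter leaves 4 enabled edge(s).
L0 = {0}
L1 = {1}  cumulative {0,1}
Reachable = {0,1}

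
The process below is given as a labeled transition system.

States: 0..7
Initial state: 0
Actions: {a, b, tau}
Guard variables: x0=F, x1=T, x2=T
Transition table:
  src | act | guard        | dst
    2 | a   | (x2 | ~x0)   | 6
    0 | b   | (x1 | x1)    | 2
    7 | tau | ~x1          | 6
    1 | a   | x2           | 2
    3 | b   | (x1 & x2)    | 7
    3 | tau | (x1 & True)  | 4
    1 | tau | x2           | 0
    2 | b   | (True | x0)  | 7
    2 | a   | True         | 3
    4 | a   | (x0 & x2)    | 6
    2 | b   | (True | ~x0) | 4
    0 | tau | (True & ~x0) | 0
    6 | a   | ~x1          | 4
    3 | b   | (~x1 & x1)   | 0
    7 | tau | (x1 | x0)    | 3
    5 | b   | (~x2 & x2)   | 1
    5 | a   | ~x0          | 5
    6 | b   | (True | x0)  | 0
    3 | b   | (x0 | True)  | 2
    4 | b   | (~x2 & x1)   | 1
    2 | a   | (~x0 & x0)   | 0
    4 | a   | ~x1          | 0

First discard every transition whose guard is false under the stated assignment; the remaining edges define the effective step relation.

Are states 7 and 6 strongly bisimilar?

Compute ~ classes (split until stable):
  P[0] = {{0,1,2,3,4,5,6,7}}
  P[1] = {{0,3},{1},{2},{4},{5},{6},{7}}
  P[2] = {{0},{1},{2},{3},{4},{5},{6},{7}}
stable after 3 split(s): 8 block(s)
class of 7: {7}; class of 6: {6}

Answer: NOT BISIMILAR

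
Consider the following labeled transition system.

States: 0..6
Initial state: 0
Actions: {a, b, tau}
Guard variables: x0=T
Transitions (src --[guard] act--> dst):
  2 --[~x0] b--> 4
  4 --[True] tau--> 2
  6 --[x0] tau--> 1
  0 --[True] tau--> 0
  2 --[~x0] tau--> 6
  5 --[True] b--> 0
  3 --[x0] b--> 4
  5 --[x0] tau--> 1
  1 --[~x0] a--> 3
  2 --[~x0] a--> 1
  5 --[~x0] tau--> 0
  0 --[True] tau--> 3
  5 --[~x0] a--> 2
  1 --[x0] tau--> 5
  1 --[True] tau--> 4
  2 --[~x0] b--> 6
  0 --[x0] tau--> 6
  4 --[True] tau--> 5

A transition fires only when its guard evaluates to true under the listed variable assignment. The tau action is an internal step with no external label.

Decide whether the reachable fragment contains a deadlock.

Answer: DEADLOCK at state 2

Working:
Reachable = {0,1,2,3,4,5,6}
  0: tau→0  tau→3  tau→6  [3 out]
  1: tau→4  tau→5  [2 out]
  2: ∅  [STUCK]
  3: b→4  [1 out]
  4: tau→2  tau→5  [2 out]
  5: b→0  tau→1  [2 out]
  6: tau→1  [1 out]
trace reaching 2: tau·b·tau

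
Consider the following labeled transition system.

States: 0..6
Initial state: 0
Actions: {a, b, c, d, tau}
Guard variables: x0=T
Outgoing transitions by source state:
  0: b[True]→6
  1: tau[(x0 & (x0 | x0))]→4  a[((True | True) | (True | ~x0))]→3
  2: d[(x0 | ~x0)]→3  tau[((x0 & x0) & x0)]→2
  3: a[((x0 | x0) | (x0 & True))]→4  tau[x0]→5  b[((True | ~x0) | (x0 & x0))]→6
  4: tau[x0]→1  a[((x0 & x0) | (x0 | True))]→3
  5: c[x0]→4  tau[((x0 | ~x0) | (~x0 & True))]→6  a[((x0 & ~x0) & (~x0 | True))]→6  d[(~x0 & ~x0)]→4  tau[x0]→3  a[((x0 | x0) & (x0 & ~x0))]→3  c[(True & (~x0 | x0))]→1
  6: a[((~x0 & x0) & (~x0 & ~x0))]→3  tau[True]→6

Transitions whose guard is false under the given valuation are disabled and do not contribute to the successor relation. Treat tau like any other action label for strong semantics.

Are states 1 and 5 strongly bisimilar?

Answer: NOT BISIMILAR

Analysis:
Compute ~ classes (split until stable):
  π0 = {{0,1,2,3,4,5,6}}
  π1 = {{0},{1,4},{2},{3},{5},{6}}
stable after 2 split(s): 6 block(s)
1∈{1,4}, 5∈{5}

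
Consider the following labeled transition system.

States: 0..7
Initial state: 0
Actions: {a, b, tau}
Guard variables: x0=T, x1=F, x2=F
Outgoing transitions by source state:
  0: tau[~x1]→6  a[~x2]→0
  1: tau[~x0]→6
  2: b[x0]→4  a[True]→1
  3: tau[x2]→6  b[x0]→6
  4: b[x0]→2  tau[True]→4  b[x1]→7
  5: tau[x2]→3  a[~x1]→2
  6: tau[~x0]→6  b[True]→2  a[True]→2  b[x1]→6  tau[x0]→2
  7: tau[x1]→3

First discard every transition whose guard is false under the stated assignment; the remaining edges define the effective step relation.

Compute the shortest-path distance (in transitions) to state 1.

BFS to 1:
  Layer 0: {0}
  Layer 1: {6}
  Layer 2: {2}
  Layer 3: {1,4}
1 enters at depth 3; path tau·a·a

Answer: 3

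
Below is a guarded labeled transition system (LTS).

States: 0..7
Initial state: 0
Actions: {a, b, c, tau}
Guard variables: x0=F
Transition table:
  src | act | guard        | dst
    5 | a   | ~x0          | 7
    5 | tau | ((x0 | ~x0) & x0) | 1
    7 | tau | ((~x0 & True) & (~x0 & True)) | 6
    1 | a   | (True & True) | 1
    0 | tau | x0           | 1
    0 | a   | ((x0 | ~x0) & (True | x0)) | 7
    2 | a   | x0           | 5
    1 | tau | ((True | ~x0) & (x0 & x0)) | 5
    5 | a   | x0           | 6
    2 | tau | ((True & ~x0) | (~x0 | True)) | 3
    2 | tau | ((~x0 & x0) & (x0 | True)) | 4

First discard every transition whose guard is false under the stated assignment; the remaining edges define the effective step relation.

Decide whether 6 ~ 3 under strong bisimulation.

Compute ~ classes (split until stable):
  P[0] = {{0,1,2,3,4,5,6,7}}
  P[1] = {{0,1,5},{2,7},{3,4,6}}
  P[2] = {{0,5},{1},{2,7},{3,4,6}}
Fixed point at round 3; 4 class(es).
[6]={3,4,6}  [3]={3,4,6}

Answer: BISIMILAR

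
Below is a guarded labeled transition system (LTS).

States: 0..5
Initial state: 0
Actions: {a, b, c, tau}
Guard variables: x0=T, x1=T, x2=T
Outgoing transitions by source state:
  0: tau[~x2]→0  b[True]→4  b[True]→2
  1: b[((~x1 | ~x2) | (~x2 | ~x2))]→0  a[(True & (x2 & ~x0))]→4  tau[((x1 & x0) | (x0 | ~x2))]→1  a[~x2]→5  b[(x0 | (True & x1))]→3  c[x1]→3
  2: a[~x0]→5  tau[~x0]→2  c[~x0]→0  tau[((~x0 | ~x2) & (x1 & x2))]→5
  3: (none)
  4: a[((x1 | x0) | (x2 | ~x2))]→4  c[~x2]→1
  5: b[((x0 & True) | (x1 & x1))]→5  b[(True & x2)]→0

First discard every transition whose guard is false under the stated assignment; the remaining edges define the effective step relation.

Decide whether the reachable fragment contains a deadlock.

Reach set: {0,2,4}
  0: b→2  b→4  [2 exit(s)]
  2: ∅  [STUCK]
  4: a→4  [1 exit(s)]
trace reaching 2: b

Answer: DEADLOCK at state 2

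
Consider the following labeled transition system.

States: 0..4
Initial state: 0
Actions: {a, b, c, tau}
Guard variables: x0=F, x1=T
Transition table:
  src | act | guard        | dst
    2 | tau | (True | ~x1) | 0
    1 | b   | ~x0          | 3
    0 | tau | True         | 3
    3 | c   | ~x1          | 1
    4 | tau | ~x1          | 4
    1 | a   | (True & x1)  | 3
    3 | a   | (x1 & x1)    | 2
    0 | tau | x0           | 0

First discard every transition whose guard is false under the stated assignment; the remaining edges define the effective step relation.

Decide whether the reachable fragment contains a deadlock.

Answer: DEADLOCK-FREE

Analysis:
Reachable = {0,2,3}
  0: tau→3  [deg 1]
  2: tau→0  [deg 1]
  3: a→2  [deg 1]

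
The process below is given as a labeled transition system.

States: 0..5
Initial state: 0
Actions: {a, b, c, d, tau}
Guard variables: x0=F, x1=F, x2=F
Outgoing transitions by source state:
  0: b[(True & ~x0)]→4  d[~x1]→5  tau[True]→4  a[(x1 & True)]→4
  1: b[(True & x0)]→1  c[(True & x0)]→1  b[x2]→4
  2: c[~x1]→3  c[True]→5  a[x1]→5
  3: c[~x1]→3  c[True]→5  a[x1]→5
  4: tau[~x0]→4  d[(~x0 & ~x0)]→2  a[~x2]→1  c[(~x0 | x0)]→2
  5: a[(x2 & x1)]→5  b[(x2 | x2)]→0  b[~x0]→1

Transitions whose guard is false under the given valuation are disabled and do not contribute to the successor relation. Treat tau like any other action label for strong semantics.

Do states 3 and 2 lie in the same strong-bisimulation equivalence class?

Answer: BISIMILAR

Trace:
Refine partition for ~:
  π0 = {{0,1,2,3,4,5}}
  π1 = {{0},{1},{2,3},{4},{5}}
5 equivalence class(es) (converged in 2)
3∈{2,3}, 2∈{2,3}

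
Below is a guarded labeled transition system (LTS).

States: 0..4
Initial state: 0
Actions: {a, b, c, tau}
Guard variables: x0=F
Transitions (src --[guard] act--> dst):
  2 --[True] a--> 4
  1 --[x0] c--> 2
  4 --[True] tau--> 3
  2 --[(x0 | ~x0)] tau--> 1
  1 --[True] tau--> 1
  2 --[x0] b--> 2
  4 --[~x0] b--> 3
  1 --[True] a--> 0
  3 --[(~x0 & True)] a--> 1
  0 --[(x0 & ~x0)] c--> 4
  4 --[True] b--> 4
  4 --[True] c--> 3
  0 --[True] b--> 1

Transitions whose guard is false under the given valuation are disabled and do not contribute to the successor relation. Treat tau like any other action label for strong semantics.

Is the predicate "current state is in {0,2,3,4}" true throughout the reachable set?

Answer: INVARIANT VIOLATED at state 1

Working:
Allowed set {0,2,3,4}
Reachable = {0,1}
  0: ✓
  1: outside
witness against invariant: b → 1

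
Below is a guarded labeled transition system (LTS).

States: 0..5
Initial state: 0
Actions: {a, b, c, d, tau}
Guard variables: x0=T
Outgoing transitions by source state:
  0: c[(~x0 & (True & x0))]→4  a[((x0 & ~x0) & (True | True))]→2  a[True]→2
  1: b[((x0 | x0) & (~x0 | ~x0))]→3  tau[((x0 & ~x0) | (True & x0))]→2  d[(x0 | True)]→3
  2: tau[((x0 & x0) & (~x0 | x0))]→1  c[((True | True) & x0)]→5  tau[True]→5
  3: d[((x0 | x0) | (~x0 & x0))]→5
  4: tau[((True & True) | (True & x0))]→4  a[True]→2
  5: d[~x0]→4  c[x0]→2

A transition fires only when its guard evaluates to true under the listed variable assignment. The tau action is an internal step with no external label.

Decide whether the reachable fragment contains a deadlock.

Answer: DEADLOCK-FREE

Working:
Reach set: {0,1,2,3,5}
  0: a→2  [1 out]
  1: d→3  tau→2  [2 out]
  2: c→5  tau→1  tau→5  [3 out]
  3: d→5  [1 out]
  5: c→2  [1 out]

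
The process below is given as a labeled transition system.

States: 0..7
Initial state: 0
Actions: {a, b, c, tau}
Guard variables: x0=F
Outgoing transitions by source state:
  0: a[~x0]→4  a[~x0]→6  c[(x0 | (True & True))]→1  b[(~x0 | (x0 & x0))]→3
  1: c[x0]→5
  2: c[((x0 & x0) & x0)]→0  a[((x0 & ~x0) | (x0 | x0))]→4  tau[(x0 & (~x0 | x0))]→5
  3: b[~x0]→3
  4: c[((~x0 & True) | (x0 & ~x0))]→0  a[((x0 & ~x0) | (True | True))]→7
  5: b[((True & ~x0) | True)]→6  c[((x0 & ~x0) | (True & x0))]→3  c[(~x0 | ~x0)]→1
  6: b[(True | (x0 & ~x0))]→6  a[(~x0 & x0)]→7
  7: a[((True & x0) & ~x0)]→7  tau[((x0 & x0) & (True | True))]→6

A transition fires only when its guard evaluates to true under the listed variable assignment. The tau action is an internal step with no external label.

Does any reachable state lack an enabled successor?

Answer: DEADLOCK at state 1

Trace:
R = {0,1,3,4,6,7}
  0: a→4  a→6  b→3  c→1  [4 exit(s)]
  1: ∅  [STUCK]
  3: b→3  [1 exit(s)]
  4: a→7  c→0  [2 exit(s)]
  6: b→6  [1 exit(s)]
  7: ∅  [STUCK]
Path to 1: c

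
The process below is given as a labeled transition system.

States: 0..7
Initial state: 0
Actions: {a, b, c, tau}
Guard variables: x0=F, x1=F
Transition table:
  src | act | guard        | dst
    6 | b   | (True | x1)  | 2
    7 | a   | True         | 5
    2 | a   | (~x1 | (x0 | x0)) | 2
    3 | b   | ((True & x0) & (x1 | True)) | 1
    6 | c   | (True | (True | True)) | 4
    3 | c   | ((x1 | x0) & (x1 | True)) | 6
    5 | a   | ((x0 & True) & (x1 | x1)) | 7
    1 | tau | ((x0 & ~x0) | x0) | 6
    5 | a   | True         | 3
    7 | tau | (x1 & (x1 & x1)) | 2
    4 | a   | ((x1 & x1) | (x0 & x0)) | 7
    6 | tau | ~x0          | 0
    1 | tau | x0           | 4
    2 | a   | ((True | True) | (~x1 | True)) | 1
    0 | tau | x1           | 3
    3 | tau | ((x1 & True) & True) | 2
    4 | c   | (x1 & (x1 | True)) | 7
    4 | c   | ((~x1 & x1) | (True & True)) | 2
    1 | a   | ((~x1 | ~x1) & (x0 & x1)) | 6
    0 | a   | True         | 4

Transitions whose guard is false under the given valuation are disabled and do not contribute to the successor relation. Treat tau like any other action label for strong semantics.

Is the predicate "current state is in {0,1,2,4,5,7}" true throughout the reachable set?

Answer: INVARIANT HOLDS

Analysis:
Inv-set: {0,1,2,4,5,7}
Reach set: {0,1,2,4}
  0: ✓
  1: ✓
  2: ✓
  4: ✓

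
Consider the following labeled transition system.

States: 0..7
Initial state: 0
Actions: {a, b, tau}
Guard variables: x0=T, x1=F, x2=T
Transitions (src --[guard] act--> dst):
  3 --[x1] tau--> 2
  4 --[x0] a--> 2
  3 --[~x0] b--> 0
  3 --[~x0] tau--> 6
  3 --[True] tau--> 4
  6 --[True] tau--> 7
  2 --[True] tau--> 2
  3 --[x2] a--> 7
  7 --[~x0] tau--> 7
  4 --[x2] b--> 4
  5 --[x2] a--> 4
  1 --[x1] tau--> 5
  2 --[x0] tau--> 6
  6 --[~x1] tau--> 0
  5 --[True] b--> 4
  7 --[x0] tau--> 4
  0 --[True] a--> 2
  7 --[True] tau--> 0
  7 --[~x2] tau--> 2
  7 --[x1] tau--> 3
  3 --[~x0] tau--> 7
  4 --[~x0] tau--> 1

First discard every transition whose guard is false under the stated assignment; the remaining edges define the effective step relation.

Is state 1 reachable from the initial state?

13 transition(s) survive guard evaluation.
depth 0: {0}
depth 1: {2}  cumulative {0,2}
depth 2: {6}  cumulative {0,2,6}
depth 3: {7}  cumulative {0,2,6,7}
depth 4: {4}  cumulative {0,2,4,6,7}
R = {0,2,4,6,7}

Answer: UNREACHABLE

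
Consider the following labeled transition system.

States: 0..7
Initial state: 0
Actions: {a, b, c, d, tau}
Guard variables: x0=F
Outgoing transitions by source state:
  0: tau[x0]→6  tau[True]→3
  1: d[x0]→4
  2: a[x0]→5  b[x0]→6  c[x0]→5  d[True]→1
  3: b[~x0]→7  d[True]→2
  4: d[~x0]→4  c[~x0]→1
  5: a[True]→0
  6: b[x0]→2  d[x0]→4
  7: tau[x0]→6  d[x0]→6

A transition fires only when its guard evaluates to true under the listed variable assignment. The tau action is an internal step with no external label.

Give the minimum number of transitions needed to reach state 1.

Answer: 3

Working:
BFS to 1:
  L0 = {0}
  L1 = {3}
  L2 = {2,7}
  L3 = {1}
depth(1)=3, e.g. tau·d·d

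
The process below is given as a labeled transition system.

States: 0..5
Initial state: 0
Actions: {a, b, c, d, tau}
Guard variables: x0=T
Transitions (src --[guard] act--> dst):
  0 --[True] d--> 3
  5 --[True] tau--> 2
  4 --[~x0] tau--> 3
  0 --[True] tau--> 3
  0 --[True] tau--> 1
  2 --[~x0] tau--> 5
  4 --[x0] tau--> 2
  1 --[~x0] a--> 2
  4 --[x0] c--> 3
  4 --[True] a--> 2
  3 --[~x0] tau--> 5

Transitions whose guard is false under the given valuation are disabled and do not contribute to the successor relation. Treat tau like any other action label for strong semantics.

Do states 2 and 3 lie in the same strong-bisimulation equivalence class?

Refine partition for ~:
  π0 = {{0,1,2,3,4,5}}
  π1 = {{0},{1,2,3},{4},{5}}
stable after 2 split(s): 4 block(s)
[2]={1,2,3}  [3]={1,2,3}

Answer: BISIMILAR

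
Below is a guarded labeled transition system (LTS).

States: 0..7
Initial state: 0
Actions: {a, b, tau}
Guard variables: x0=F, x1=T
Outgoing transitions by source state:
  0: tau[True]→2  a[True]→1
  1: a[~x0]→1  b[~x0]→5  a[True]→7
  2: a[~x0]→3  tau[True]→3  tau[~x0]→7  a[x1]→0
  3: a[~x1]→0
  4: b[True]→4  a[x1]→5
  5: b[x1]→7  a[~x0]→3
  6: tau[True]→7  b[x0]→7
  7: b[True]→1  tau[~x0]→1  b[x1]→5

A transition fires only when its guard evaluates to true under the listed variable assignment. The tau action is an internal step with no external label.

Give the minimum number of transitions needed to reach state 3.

Answer: 2

Trace:
Breadth-first toward 3:
  depth 0: {0}
  depth 1: {1,2}
  depth 2: {3,5,7}
3 enters at depth 2; path tau·a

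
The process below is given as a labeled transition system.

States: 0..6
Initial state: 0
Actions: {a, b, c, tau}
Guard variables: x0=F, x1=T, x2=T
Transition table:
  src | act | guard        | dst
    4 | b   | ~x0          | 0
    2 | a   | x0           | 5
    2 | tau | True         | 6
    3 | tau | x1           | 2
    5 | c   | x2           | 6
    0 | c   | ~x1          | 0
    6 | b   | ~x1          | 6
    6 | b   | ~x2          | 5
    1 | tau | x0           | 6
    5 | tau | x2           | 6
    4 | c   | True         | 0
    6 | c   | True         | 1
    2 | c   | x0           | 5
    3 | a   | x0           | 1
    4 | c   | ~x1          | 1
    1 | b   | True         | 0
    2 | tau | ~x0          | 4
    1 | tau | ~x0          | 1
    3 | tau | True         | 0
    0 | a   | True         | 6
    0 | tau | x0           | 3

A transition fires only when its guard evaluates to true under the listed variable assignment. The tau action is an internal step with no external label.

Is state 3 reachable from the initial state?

Guard filter leaves 12 enabled edge(s).
depth 0: {0}
depth 1: {6}  cumulative {0,6}
depth 2: {1}  cumulative {0,1,6}
Reachable = {0,1,6}

Answer: UNREACHABLE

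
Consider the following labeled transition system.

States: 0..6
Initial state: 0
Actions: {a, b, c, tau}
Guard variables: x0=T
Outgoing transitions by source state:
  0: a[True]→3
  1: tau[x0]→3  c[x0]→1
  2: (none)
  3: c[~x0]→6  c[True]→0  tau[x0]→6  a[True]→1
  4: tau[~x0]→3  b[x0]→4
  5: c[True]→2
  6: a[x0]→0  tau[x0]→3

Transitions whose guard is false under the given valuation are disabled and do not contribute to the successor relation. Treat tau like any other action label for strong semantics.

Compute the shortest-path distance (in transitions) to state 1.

Answer: 2

Working:
Layered search for 1:
  depth 0: {0}
  depth 1: {3}
  depth 2: {1,6}
1 enters at depth 2; path a·a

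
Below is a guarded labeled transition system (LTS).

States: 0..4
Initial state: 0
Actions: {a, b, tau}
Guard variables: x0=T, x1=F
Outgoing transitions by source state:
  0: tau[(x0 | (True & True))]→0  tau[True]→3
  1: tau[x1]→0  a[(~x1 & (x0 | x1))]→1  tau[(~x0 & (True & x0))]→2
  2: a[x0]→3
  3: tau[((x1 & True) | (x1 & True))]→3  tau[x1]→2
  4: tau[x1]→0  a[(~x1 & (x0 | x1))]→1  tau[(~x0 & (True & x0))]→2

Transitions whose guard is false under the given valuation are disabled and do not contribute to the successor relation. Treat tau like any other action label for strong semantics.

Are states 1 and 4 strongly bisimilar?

Answer: BISIMILAR

Analysis:
Bisimulation quotient by refinement:
  P[0] = {{0,1,2,3,4}}
  P[1] = {{0},{1,2,4},{3}}
  P[2] = {{0},{1,4},{2},{3}}
4 equivalence class(es) (converged in 3)
1∈{1,4}, 4∈{1,4}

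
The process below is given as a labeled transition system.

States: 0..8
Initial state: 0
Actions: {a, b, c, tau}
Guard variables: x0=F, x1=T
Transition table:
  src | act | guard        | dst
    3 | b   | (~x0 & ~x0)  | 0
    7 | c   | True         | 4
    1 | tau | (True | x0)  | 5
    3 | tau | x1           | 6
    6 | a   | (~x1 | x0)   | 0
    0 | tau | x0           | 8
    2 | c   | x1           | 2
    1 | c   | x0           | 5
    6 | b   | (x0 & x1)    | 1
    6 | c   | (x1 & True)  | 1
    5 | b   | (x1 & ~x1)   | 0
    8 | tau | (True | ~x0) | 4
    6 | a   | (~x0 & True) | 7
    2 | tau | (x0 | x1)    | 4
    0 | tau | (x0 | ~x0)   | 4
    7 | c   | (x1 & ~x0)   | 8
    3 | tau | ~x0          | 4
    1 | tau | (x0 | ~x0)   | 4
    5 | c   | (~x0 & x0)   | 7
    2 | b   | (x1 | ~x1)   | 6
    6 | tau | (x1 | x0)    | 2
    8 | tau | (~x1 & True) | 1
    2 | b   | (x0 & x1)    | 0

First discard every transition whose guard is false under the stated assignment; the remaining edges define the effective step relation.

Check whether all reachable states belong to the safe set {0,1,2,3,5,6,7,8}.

Answer: INVARIANT VIOLATED at state 4

Analysis:
Safe = {0,1,2,3,5,6,7,8}
Reach set: {0,4}
  0: ✓
  4: ✗ unsafe
counterexample path to 4: tau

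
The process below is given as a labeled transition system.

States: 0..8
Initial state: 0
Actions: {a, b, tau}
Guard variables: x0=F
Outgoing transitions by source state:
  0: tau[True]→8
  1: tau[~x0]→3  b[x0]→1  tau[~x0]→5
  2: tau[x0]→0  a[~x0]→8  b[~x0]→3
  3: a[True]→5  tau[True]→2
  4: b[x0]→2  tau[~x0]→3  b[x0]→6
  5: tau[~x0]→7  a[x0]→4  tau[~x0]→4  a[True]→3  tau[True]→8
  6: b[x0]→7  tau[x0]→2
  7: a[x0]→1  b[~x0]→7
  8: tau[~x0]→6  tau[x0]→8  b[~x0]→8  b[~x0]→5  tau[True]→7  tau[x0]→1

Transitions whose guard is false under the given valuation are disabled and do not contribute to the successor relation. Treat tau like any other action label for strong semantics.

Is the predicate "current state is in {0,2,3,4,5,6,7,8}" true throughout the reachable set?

Safe = {0,2,3,4,5,6,7,8}
R = {0,2,3,4,5,6,7,8}
  0: ok
  2: ok
  3: ok
  4: ok
  5: ok
  6: ok
  7: ok
  8: ok

Answer: INVARIANT HOLDS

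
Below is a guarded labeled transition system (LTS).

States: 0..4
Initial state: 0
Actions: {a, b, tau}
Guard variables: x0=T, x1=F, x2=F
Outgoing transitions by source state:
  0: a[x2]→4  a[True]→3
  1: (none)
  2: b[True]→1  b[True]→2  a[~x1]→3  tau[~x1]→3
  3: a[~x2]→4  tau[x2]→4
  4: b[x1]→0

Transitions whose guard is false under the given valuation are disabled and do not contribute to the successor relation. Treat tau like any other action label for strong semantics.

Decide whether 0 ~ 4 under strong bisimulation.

Compute ~ classes (split until stable):
  P[0] = {{0,1,2,3,4}}
  P[1] = {{0,3},{1,4},{2}}
  P[2] = {{0},{1,4},{2},{3}}
stable after 3 split(s): 4 block(s)
[0]={0}  [4]={1,4}

Answer: NOT BISIMILAR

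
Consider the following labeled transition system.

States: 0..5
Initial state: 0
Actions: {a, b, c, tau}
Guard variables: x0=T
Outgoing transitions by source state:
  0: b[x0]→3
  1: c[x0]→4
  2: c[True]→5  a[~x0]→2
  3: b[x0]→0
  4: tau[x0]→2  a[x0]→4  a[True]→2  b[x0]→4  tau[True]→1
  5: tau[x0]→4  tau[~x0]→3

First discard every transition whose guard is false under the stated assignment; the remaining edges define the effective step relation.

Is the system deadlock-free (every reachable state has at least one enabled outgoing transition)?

R = {0,3}
  0: b→3  [deg 1]
  3: b→0  [deg 1]

Answer: DEADLOCK-FREE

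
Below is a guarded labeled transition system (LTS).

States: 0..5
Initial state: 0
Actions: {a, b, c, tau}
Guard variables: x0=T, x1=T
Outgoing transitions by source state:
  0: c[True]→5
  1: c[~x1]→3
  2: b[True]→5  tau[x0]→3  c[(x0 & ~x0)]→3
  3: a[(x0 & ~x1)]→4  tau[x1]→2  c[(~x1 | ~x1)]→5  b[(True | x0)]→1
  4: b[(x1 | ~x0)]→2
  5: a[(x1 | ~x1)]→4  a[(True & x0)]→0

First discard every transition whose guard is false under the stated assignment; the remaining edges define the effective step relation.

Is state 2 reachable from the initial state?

Answer: REACHABLE

Working:
Guard filter leaves 8 enabled edge(s).
depth 0: {0}
depth 1: {5}  total {0,5}
depth 2: {4}  total {0,4,5}
depth 3: {2}  total {0,2,4,5}
depth 4: {3}  total {0,2,3,4,5}
depth 5: {1}  total {0,1,2,3,4,5}
Reachable = {0,1,2,3,4,5}
trace reaching 2: c·a·b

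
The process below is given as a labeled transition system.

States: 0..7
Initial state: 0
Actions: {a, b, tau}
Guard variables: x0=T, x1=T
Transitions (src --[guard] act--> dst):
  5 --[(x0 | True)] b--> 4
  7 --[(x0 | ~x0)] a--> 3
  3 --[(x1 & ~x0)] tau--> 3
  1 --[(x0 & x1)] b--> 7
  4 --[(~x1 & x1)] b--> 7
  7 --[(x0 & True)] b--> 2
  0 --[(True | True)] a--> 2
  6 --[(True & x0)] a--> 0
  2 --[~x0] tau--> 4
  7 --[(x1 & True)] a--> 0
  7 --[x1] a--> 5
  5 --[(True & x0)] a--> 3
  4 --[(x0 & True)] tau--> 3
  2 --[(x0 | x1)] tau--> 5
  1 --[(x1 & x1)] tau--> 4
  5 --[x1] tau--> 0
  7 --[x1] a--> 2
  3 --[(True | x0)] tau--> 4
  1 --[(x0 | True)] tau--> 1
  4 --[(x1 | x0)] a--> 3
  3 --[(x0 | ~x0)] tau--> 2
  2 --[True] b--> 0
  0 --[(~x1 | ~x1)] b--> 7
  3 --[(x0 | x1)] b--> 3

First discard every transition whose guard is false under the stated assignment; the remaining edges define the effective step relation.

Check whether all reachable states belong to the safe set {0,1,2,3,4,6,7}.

Answer: INVARIANT VIOLATED at state 5

Working:
Safe = {0,1,2,3,4,6,7}
Reach set: {0,2,3,4,5}
  0: ok
  2: ok
  3: ok
  4: ok
  5: VIOLATES
witness against invariant: a·tau → 5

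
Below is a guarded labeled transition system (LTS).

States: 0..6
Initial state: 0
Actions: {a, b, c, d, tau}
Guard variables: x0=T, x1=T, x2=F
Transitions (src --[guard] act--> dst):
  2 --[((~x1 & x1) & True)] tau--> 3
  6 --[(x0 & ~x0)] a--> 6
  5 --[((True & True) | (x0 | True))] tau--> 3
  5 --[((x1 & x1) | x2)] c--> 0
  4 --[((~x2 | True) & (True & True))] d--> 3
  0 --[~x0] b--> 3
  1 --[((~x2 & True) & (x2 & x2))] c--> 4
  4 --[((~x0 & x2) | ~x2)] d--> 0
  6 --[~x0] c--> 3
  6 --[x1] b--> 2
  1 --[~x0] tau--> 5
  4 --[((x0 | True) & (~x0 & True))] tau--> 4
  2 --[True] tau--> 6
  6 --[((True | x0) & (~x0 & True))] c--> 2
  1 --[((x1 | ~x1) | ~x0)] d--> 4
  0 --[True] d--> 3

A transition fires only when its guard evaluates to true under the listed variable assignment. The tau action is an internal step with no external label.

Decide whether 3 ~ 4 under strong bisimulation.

Refine partition for ~:
  round 0: {{0,1,2,3,4,5,6}}
  round 1: {{0,1,4},{2},{3},{5},{6}}
  round 2: {{0},{1},{2},{3},{4},{5},{6}}
stable after 3 split(s): 7 block(s)
class of 3: {3}; class of 4: {4}

Answer: NOT BISIMILAR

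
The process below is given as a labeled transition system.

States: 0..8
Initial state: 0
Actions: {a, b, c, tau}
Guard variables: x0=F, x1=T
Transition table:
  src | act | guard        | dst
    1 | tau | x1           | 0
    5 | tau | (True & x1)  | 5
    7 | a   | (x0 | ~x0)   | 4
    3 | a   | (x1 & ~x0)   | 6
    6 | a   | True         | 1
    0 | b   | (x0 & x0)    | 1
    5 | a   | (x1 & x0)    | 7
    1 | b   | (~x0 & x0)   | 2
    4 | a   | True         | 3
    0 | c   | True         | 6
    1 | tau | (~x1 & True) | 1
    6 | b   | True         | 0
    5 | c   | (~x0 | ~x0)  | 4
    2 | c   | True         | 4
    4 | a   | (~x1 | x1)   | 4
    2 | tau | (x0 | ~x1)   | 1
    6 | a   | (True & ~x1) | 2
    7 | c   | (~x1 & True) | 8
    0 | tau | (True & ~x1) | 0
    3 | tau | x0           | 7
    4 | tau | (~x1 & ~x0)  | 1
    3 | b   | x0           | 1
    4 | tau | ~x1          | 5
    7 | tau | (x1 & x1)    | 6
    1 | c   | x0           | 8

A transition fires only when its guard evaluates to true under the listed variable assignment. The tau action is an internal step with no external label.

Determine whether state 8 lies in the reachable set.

12 transition(s) survive guard evaluation.
Layer 0: {0}
Layer 1: {6}  cumulative {0,6}
Layer 2: {1}  cumulative {0,1,6}
Reach set: {0,1,6}

Answer: UNREACHABLE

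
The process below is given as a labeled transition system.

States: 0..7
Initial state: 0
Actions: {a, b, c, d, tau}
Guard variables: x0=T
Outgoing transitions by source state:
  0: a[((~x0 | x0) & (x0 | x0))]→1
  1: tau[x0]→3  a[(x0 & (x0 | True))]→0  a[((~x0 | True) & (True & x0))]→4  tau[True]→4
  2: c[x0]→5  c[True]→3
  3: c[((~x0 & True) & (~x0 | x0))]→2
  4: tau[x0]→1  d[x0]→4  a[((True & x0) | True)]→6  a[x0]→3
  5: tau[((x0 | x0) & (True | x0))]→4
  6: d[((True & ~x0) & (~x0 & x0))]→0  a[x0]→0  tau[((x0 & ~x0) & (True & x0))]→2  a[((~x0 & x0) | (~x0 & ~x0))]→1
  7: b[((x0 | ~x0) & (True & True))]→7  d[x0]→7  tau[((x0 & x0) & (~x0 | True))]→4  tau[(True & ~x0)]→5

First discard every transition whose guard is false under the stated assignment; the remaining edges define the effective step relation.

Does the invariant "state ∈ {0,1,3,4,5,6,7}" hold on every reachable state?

Allowed set {0,1,3,4,5,6,7}
Reachable = {0,1,3,4,6}
  0: ✓
  1: ✓
  3: ✓
  4: ✓
  6: ✓

Answer: INVARIANT HOLDS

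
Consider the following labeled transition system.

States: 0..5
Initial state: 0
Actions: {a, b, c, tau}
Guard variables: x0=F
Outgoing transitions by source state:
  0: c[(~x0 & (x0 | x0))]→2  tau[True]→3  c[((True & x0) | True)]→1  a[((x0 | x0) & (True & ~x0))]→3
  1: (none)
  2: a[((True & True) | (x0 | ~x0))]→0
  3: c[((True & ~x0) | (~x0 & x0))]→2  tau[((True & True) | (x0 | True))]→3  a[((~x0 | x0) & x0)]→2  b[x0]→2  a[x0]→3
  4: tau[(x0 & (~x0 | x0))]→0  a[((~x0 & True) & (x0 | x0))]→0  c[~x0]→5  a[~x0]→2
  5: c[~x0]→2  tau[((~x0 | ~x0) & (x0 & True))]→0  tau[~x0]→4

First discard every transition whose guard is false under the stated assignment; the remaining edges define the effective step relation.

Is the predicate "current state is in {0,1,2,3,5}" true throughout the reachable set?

Answer: INVARIANT HOLDS

Trace:
Safe = {0,1,2,3,5}
Reach set: {0,1,2,3}
  0: ✓
  1: ✓
  2: ✓
  3: ✓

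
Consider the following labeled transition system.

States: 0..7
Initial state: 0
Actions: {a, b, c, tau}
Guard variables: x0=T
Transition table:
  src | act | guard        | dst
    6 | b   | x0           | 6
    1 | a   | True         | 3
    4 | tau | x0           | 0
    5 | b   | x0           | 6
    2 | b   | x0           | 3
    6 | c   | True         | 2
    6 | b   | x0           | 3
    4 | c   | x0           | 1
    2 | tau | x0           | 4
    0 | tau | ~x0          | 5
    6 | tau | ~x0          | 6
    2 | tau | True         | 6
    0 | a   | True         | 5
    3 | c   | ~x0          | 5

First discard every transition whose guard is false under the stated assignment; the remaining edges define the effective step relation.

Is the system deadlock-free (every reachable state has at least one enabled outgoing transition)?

Answer: DEADLOCK at state 3

Analysis:
Reachable = {0,1,2,3,4,5,6}
  0: a→5  [deg 1]
  1: a→3  [deg 1]
  2: b→3  tau→4  tau→6  [deg 3]
  3: ∅  [deadlock]
  4: c→1  tau→0  [deg 2]
  5: b→6  [deg 1]
  6: b→3  b→6  c→2  [deg 3]
trace reaching 3: a·b·b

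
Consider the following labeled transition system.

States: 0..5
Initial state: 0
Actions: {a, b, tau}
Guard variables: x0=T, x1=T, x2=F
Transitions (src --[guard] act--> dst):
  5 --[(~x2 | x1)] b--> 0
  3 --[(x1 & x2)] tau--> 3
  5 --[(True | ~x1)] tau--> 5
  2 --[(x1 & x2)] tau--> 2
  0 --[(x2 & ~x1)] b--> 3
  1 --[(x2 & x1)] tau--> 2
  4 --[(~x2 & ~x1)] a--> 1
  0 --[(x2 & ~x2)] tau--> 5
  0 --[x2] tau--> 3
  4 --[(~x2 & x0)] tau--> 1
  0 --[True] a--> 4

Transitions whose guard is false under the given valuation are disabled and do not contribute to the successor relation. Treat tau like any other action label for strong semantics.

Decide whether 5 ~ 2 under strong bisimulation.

Answer: NOT BISIMILAR

Analysis:
Compute ~ classes (split until stable):
  round 0: {{0,1,2,3,4,5}}
  round 1: {{0},{1,2,3},{4},{5}}
Fixed point at round 2; 4 class(es).
class of 5: {5}; class of 2: {1,2,3}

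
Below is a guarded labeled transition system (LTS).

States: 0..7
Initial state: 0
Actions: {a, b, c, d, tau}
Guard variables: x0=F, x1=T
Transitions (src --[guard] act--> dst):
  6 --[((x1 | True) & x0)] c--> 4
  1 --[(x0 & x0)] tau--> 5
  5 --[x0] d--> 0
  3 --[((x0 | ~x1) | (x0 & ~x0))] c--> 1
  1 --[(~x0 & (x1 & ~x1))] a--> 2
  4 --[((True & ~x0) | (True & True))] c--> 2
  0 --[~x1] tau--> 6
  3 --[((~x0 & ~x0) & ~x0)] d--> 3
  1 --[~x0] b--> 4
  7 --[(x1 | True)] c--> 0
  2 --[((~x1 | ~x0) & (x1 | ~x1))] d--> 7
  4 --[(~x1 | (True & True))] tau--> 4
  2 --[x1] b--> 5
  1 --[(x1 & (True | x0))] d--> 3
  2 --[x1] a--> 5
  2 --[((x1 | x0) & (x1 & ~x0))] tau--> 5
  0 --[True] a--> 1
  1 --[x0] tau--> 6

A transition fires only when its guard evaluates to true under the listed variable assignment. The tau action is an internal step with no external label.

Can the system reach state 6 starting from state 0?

Answer: UNREACHABLE

Analysis:
Guard filter leaves 11 enabled edge(s).
depth 0: {0}
depth 1: {1}  cumulative {0,1}
depth 2: {3,4}  cumulative {0,1,3,4}
depth 3: {2}  cumulative {0,1,2,3,4}
depth 4: {5,7}  cumulative {0,1,2,3,4,5,7}
R = {0,1,2,3,4,5,7}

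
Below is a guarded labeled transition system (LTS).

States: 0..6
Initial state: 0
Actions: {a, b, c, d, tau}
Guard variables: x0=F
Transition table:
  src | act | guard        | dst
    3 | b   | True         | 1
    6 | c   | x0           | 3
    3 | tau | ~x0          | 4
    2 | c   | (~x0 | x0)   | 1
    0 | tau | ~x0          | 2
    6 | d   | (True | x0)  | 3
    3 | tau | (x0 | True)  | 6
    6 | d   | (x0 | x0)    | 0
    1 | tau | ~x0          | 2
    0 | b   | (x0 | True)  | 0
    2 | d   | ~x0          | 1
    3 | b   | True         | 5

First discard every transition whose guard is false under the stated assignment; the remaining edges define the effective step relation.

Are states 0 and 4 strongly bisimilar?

Refine partition for ~:
  P[0] = {{0,1,2,3,4,5,6}}
  P[1] = {{0,3},{1},{2},{4,5},{6}}
  P[2] = {{0},{1},{2},{3},{4,5},{6}}
6 equivalence class(es) (converged in 3)
[0]={0}  [4]={4,5}

Answer: NOT BISIMILAR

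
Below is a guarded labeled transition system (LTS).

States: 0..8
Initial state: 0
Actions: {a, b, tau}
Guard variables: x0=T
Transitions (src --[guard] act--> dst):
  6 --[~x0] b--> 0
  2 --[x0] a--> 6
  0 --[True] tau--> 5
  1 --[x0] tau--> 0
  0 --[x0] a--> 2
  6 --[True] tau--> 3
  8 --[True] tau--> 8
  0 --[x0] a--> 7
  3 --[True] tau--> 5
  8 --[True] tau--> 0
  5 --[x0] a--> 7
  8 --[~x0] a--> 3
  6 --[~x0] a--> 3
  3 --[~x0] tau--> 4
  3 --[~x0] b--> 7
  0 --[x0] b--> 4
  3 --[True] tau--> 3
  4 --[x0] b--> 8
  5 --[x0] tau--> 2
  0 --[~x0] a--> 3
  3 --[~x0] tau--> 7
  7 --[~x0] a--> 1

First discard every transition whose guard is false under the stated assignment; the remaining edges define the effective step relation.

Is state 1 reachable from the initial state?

After dropping false guards: 14 live edges.
L0 = {0}
L1 = {2,4,5,7}  total {0,2,4,5,7}
L2 = {6,8}  total {0,2,4,5,6,7,8}
L3 = {3}  total {0,2,3,4,5,6,7,8}
R = {0,2,3,4,5,6,7,8}

Answer: UNREACHABLE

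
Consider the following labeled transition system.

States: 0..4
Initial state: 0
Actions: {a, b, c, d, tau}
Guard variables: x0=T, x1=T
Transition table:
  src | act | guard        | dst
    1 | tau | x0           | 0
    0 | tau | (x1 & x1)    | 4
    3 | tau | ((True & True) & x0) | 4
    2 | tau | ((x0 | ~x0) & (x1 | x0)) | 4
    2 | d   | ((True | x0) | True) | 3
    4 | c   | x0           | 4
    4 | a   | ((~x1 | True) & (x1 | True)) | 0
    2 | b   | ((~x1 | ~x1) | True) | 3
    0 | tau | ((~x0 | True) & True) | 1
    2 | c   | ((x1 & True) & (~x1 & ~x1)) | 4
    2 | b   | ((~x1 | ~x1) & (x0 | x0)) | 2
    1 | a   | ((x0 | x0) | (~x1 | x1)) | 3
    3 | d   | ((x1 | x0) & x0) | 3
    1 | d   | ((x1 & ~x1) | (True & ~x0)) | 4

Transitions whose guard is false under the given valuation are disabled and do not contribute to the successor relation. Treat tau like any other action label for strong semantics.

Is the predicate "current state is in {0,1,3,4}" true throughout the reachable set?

Safe = {0,1,3,4}
Reach set: {0,1,3,4}
  0: ✓
  1: ✓
  3: ✓
  4: ✓

Answer: INVARIANT HOLDS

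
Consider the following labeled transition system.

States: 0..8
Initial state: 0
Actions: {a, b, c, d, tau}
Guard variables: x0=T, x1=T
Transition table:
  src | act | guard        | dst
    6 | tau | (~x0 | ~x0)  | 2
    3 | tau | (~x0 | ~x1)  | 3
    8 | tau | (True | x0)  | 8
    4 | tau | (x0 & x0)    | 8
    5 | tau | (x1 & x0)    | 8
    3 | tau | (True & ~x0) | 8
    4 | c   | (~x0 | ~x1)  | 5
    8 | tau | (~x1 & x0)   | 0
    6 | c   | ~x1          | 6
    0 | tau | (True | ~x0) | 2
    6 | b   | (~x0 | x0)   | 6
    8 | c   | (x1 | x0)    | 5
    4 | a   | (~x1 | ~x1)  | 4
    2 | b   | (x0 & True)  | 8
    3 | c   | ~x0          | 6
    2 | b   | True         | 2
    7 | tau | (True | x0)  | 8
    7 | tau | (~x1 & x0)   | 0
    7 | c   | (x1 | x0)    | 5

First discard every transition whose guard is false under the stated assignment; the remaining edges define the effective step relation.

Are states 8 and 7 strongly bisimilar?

Answer: BISIMILAR

Analysis:
Compute ~ classes (split until stable):
  round 0: {{0,1,2,3,4,5,6,7,8}}
  round 1: {{0,4,5},{1,3},{2,6},{7,8}}
  round 2: {{0},{1,3},{2},{4,5},{6},{7,8}}
Fixed point at round 3; 6 class(es).
8∈{7,8}, 7∈{7,8}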